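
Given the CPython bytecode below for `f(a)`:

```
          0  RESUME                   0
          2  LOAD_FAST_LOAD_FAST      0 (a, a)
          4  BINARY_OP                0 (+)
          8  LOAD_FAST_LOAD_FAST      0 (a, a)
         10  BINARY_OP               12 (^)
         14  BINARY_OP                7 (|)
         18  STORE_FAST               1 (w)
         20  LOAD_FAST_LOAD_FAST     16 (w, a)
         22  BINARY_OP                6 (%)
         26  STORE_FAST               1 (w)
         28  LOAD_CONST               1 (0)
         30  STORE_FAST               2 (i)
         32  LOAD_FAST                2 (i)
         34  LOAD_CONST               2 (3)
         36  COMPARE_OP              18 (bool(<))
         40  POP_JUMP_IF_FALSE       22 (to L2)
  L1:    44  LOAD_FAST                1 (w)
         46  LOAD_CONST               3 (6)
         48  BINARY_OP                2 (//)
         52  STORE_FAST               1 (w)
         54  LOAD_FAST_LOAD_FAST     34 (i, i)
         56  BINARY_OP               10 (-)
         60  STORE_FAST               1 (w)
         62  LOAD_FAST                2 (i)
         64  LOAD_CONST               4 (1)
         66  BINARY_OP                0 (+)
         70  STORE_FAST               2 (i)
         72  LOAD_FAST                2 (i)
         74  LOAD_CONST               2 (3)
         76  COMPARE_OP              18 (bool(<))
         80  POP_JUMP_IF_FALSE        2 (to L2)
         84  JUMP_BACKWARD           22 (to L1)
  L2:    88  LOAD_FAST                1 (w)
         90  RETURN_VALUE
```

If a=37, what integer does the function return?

LOAD_FAST_LOAD_FAST a,a → push 37,37. Stack: [37, 37]
BINARY_OP + → 37 + 37 = 74. Stack: [74]
LOAD_FAST_LOAD_FAST a,a → push 37,37. Stack: [74, 37, 37]
BINARY_OP ^ → 37 ^ 37 = 0. Stack: [74, 0]
BINARY_OP | → 74 | 0 = 74. Stack: [74]
STORE_FAST w → w=74. Stack: []
LOAD_FAST_LOAD_FAST w,a → push 74,37. Stack: [74, 37]
BINARY_OP % → 74 % 37 = 0. Stack: [0]
STORE_FAST w → w=0. Stack: []
LOAD_CONST → push 0. Stack: [0]
STORE_FAST i → i=0. Stack: []
LOAD_FAST i → push 0. Stack: [0]
LOAD_CONST → push 3. Stack: [0, 3]
COMPARE_OP bool(<) → 0 vs 3 = True. Stack: [True]
POP_JUMP_IF_FALSE → pop True; no jump. Stack: []
LOAD_FAST w → push 0. Stack: [0]
LOAD_CONST → push 6. Stack: [0, 6]
BINARY_OP // → 0 // 6 = 0. Stack: [0]
STORE_FAST w → w=0. Stack: []
LOAD_FAST_LOAD_FAST i,i → push 0,0. Stack: [0, 0]
BINARY_OP - → 0 - 0 = 0. Stack: [0]
STORE_FAST w → w=0. Stack: []
LOAD_FAST i → push 0. Stack: [0]
LOAD_CONST → push 1. Stack: [0, 1]
BINARY_OP + → 0 + 1 = 1. Stack: [1]
STORE_FAST i → i=1. Stack: []
LOAD_FAST i → push 1. Stack: [1]
LOAD_CONST → push 3. Stack: [1, 3]
COMPARE_OP bool(<) → 1 vs 3 = True. Stack: [True]
POP_JUMP_IF_FALSE → pop True; no jump. Stack: []
LOAD_FAST w → push 0. Stack: [0]
LOAD_CONST → push 6. Stack: [0, 6]
BINARY_OP // → 0 // 6 = 0. Stack: [0]
STORE_FAST w → w=0. Stack: []
LOAD_FAST_LOAD_FAST i,i → push 1,1. Stack: [1, 1]
BINARY_OP - → 1 - 1 = 0. Stack: [0]
STORE_FAST w → w=0. Stack: []
LOAD_FAST i → push 1. Stack: [1]
LOAD_CONST → push 1. Stack: [1, 1]
BINARY_OP + → 1 + 1 = 2. Stack: [2]
STORE_FAST i → i=2. Stack: []
LOAD_FAST i → push 2. Stack: [2]
LOAD_CONST → push 3. Stack: [2, 3]
COMPARE_OP bool(<) → 2 vs 3 = True. Stack: [True]
POP_JUMP_IF_FALSE → pop True; no jump. Stack: []
LOAD_FAST w → push 0. Stack: [0]
LOAD_CONST → push 6. Stack: [0, 6]
BINARY_OP // → 0 // 6 = 0. Stack: [0]
STORE_FAST w → w=0. Stack: []
LOAD_FAST_LOAD_FAST i,i → push 2,2. Stack: [2, 2]
BINARY_OP - → 2 - 2 = 0. Stack: [0]
STORE_FAST w → w=0. Stack: []
LOAD_FAST i → push 2. Stack: [2]
LOAD_CONST → push 1. Stack: [2, 1]
BINARY_OP + → 2 + 1 = 3. Stack: [3]
STORE_FAST i → i=3. Stack: []
LOAD_FAST i → push 3. Stack: [3]
LOAD_CONST → push 3. Stack: [3, 3]
COMPARE_OP bool(<) → 3 vs 3 = False. Stack: [False]
POP_JUMP_IF_FALSE → pop False; jump. Stack: []
LOAD_FAST w → push 0. Stack: [0]
RETURN_VALUE → return 0.

0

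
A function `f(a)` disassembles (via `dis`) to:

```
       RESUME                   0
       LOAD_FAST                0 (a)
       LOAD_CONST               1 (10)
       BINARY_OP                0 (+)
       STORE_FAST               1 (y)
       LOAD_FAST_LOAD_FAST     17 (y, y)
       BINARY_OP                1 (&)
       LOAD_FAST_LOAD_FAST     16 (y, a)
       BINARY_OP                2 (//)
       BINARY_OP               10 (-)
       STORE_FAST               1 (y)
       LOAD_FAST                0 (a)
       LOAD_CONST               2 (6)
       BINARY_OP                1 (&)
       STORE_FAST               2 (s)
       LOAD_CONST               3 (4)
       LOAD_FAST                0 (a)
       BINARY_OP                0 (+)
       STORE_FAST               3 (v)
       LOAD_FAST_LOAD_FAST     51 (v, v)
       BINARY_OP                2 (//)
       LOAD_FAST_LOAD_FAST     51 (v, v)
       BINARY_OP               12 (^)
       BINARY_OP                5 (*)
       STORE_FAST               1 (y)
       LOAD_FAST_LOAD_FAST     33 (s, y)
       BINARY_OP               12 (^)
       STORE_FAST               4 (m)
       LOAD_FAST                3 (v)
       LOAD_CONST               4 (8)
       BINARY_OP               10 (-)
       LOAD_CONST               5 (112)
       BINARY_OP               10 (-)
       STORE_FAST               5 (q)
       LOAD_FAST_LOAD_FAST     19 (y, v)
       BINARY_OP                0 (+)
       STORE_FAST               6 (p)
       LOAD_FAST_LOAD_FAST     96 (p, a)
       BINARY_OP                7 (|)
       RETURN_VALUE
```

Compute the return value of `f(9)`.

13

LOAD_FAST a → push 9. Stack: [9]
LOAD_CONST → push 10. Stack: [9, 10]
BINARY_OP + → 9 + 10 = 19. Stack: [19]
STORE_FAST y → y=19. Stack: []
LOAD_FAST_LOAD_FAST y,y → push 19,19. Stack: [19, 19]
BINARY_OP & → 19 & 19 = 19. Stack: [19]
LOAD_FAST_LOAD_FAST y,a → push 19,9. Stack: [19, 19, 9]
BINARY_OP // → 19 // 9 = 2. Stack: [19, 2]
BINARY_OP - → 19 - 2 = 17. Stack: [17]
STORE_FAST y → y=17. Stack: []
LOAD_FAST a → push 9. Stack: [9]
LOAD_CONST → push 6. Stack: [9, 6]
BINARY_OP & → 9 & 6 = 0. Stack: [0]
STORE_FAST s → s=0. Stack: []
LOAD_CONST → push 4. Stack: [4]
LOAD_FAST a → push 9. Stack: [4, 9]
BINARY_OP + → 4 + 9 = 13. Stack: [13]
STORE_FAST v → v=13. Stack: []
LOAD_FAST_LOAD_FAST v,v → push 13,13. Stack: [13, 13]
BINARY_OP // → 13 // 13 = 1. Stack: [1]
LOAD_FAST_LOAD_FAST v,v → push 13,13. Stack: [1, 13, 13]
BINARY_OP ^ → 13 ^ 13 = 0. Stack: [1, 0]
BINARY_OP * → 1 * 0 = 0. Stack: [0]
STORE_FAST y → y=0. Stack: []
LOAD_FAST_LOAD_FAST s,y → push 0,0. Stack: [0, 0]
BINARY_OP ^ → 0 ^ 0 = 0. Stack: [0]
STORE_FAST m → m=0. Stack: []
LOAD_FAST v → push 13. Stack: [13]
LOAD_CONST → push 8. Stack: [13, 8]
BINARY_OP - → 13 - 8 = 5. Stack: [5]
LOAD_CONST → push 112. Stack: [5, 112]
BINARY_OP - → 5 - 112 = -107. Stack: [-107]
STORE_FAST q → q=-107. Stack: []
LOAD_FAST_LOAD_FAST y,v → push 0,13. Stack: [0, 13]
BINARY_OP + → 0 + 13 = 13. Stack: [13]
STORE_FAST p → p=13. Stack: []
LOAD_FAST_LOAD_FAST p,a → push 13,9. Stack: [13, 9]
BINARY_OP | → 13 | 9 = 13. Stack: [13]
RETURN_VALUE → return 13.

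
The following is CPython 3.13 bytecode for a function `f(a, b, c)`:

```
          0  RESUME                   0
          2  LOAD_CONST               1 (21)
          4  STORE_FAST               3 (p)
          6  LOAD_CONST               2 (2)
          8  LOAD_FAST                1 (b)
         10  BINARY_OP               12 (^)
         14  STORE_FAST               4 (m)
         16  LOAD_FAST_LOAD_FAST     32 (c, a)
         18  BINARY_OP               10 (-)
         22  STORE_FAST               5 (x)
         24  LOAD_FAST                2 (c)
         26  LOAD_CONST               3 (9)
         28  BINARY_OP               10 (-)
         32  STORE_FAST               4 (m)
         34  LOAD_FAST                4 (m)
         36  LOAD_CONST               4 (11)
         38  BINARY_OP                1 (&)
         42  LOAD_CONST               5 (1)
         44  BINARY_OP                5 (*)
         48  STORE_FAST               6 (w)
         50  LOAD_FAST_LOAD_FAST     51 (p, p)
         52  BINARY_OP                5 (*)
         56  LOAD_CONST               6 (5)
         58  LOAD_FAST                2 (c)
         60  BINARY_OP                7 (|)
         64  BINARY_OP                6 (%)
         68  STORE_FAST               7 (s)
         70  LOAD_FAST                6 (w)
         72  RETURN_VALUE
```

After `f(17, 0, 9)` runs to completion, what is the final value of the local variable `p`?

LOAD_CONST → push 21. Stack: [21]
STORE_FAST p → p=21. Stack: []
LOAD_CONST → push 2. Stack: [2]
LOAD_FAST b → push 0. Stack: [2, 0]
BINARY_OP ^ → 2 ^ 0 = 2. Stack: [2]
STORE_FAST m → m=2. Stack: []
LOAD_FAST_LOAD_FAST c,a → push 9,17. Stack: [9, 17]
BINARY_OP - → 9 - 17 = -8. Stack: [-8]
STORE_FAST x → x=-8. Stack: []
LOAD_FAST c → push 9. Stack: [9]
LOAD_CONST → push 9. Stack: [9, 9]
BINARY_OP - → 9 - 9 = 0. Stack: [0]
STORE_FAST m → m=0. Stack: []
LOAD_FAST m → push 0. Stack: [0]
LOAD_CONST → push 11. Stack: [0, 11]
BINARY_OP & → 0 & 11 = 0. Stack: [0]
LOAD_CONST → push 1. Stack: [0, 1]
BINARY_OP * → 0 * 1 = 0. Stack: [0]
STORE_FAST w → w=0. Stack: []
LOAD_FAST_LOAD_FAST p,p → push 21,21. Stack: [21, 21]
BINARY_OP * → 21 * 21 = 441. Stack: [441]
LOAD_CONST → push 5. Stack: [441, 5]
LOAD_FAST c → push 9. Stack: [441, 5, 9]
BINARY_OP | → 5 | 9 = 13. Stack: [441, 13]
BINARY_OP % → 441 % 13 = 12. Stack: [12]
STORE_FAST s → s=12. Stack: []
LOAD_FAST w → push 0. Stack: [0]
RETURN_VALUE → return 0.

21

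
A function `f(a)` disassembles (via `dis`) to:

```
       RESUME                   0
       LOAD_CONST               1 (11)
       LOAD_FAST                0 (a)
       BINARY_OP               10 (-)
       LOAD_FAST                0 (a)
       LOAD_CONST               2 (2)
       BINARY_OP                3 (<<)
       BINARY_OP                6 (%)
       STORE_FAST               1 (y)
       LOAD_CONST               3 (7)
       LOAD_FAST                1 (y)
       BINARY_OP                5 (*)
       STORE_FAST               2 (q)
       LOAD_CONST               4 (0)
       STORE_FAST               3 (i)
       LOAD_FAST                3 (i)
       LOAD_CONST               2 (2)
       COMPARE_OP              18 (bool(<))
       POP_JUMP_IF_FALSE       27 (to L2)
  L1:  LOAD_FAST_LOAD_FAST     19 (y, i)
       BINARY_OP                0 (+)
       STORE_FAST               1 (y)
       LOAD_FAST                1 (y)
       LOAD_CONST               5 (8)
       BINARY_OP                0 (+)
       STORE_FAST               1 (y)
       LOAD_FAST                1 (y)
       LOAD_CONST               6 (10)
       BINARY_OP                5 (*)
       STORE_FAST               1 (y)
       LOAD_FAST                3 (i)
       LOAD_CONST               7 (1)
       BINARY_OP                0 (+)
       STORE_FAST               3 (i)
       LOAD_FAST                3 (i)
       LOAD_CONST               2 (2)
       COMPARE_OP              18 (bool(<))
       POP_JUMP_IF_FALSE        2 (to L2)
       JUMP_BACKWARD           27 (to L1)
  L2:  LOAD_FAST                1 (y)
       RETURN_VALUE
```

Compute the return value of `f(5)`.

LOAD_CONST → push 11. Stack: [11]
LOAD_FAST a → push 5. Stack: [11, 5]
BINARY_OP - → 11 - 5 = 6. Stack: [6]
LOAD_FAST a → push 5. Stack: [6, 5]
LOAD_CONST → push 2. Stack: [6, 5, 2]
BINARY_OP << → 5 << 2 = 20. Stack: [6, 20]
BINARY_OP % → 6 % 20 = 6. Stack: [6]
STORE_FAST y → y=6. Stack: []
LOAD_CONST → push 7. Stack: [7]
LOAD_FAST y → push 6. Stack: [7, 6]
BINARY_OP * → 7 * 6 = 42. Stack: [42]
STORE_FAST q → q=42. Stack: []
LOAD_CONST → push 0. Stack: [0]
STORE_FAST i → i=0. Stack: []
LOAD_FAST i → push 0. Stack: [0]
LOAD_CONST → push 2. Stack: [0, 2]
COMPARE_OP bool(<) → 0 vs 2 = True. Stack: [True]
POP_JUMP_IF_FALSE → pop True; no jump. Stack: []
LOAD_FAST_LOAD_FAST y,i → push 6,0. Stack: [6, 0]
BINARY_OP + → 6 + 0 = 6. Stack: [6]
STORE_FAST y → y=6. Stack: []
LOAD_FAST y → push 6. Stack: [6]
LOAD_CONST → push 8. Stack: [6, 8]
BINARY_OP + → 6 + 8 = 14. Stack: [14]
STORE_FAST y → y=14. Stack: []
LOAD_FAST y → push 14. Stack: [14]
LOAD_CONST → push 10. Stack: [14, 10]
BINARY_OP * → 14 * 10 = 140. Stack: [140]
STORE_FAST y → y=140. Stack: []
LOAD_FAST i → push 0. Stack: [0]
LOAD_CONST → push 1. Stack: [0, 1]
BINARY_OP + → 0 + 1 = 1. Stack: [1]
STORE_FAST i → i=1. Stack: []
LOAD_FAST i → push 1. Stack: [1]
LOAD_CONST → push 2. Stack: [1, 2]
COMPARE_OP bool(<) → 1 vs 2 = True. Stack: [True]
POP_JUMP_IF_FALSE → pop True; no jump. Stack: []
LOAD_FAST_LOAD_FAST y,i → push 140,1. Stack: [140, 1]
BINARY_OP + → 140 + 1 = 141. Stack: [141]
STORE_FAST y → y=141. Stack: []
LOAD_FAST y → push 141. Stack: [141]
LOAD_CONST → push 8. Stack: [141, 8]
BINARY_OP + → 141 + 8 = 149. Stack: [149]
STORE_FAST y → y=149. Stack: []
LOAD_FAST y → push 149. Stack: [149]
LOAD_CONST → push 10. Stack: [149, 10]
BINARY_OP * → 149 * 10 = 1490. Stack: [1490]
STORE_FAST y → y=1490. Stack: []
LOAD_FAST i → push 1. Stack: [1]
LOAD_CONST → push 1. Stack: [1, 1]
BINARY_OP + → 1 + 1 = 2. Stack: [2]
STORE_FAST i → i=2. Stack: []
LOAD_FAST i → push 2. Stack: [2]
LOAD_CONST → push 2. Stack: [2, 2]
COMPARE_OP bool(<) → 2 vs 2 = False. Stack: [False]
POP_JUMP_IF_FALSE → pop False; jump. Stack: []
LOAD_FAST y → push 1490. Stack: [1490]
RETURN_VALUE → return 1490.

1490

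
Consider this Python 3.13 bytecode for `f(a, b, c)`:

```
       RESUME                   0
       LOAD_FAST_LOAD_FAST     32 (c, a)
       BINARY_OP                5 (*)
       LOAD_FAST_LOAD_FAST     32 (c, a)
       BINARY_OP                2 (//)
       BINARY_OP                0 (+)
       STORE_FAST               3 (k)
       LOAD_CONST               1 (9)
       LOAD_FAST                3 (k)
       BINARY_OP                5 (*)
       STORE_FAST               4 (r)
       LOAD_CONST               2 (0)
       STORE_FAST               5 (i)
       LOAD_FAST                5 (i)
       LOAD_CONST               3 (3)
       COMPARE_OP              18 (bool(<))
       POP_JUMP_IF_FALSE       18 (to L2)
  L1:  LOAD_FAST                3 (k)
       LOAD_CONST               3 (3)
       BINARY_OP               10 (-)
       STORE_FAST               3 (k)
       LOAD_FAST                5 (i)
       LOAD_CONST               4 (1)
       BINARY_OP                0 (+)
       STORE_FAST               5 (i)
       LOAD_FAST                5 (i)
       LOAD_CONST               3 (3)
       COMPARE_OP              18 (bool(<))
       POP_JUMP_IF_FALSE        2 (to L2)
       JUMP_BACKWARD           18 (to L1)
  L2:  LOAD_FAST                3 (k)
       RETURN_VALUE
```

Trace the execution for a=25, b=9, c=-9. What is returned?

LOAD_FAST_LOAD_FAST c,a → push -9,25. Stack: [-9, 25]
BINARY_OP * → -9 * 25 = -225. Stack: [-225]
LOAD_FAST_LOAD_FAST c,a → push -9,25. Stack: [-225, -9, 25]
BINARY_OP // → -9 // 25 = -1. Stack: [-225, -1]
BINARY_OP + → -225 + -1 = -226. Stack: [-226]
STORE_FAST k → k=-226. Stack: []
LOAD_CONST → push 9. Stack: [9]
LOAD_FAST k → push -226. Stack: [9, -226]
BINARY_OP * → 9 * -226 = -2034. Stack: [-2034]
STORE_FAST r → r=-2034. Stack: []
LOAD_CONST → push 0. Stack: [0]
STORE_FAST i → i=0. Stack: []
LOAD_FAST i → push 0. Stack: [0]
LOAD_CONST → push 3. Stack: [0, 3]
COMPARE_OP bool(<) → 0 vs 3 = True. Stack: [True]
POP_JUMP_IF_FALSE → pop True; no jump. Stack: []
LOAD_FAST k → push -226. Stack: [-226]
LOAD_CONST → push 3. Stack: [-226, 3]
BINARY_OP - → -226 - 3 = -229. Stack: [-229]
STORE_FAST k → k=-229. Stack: []
LOAD_FAST i → push 0. Stack: [0]
LOAD_CONST → push 1. Stack: [0, 1]
BINARY_OP + → 0 + 1 = 1. Stack: [1]
STORE_FAST i → i=1. Stack: []
LOAD_FAST i → push 1. Stack: [1]
LOAD_CONST → push 3. Stack: [1, 3]
COMPARE_OP bool(<) → 1 vs 3 = True. Stack: [True]
POP_JUMP_IF_FALSE → pop True; no jump. Stack: []
LOAD_FAST k → push -229. Stack: [-229]
LOAD_CONST → push 3. Stack: [-229, 3]
BINARY_OP - → -229 - 3 = -232. Stack: [-232]
STORE_FAST k → k=-232. Stack: []
LOAD_FAST i → push 1. Stack: [1]
LOAD_CONST → push 1. Stack: [1, 1]
BINARY_OP + → 1 + 1 = 2. Stack: [2]
STORE_FAST i → i=2. Stack: []
LOAD_FAST i → push 2. Stack: [2]
LOAD_CONST → push 3. Stack: [2, 3]
COMPARE_OP bool(<) → 2 vs 3 = True. Stack: [True]
POP_JUMP_IF_FALSE → pop True; no jump. Stack: []
LOAD_FAST k → push -232. Stack: [-232]
LOAD_CONST → push 3. Stack: [-232, 3]
BINARY_OP - → -232 - 3 = -235. Stack: [-235]
STORE_FAST k → k=-235. Stack: []
LOAD_FAST i → push 2. Stack: [2]
LOAD_CONST → push 1. Stack: [2, 1]
BINARY_OP + → 2 + 1 = 3. Stack: [3]
STORE_FAST i → i=3. Stack: []
LOAD_FAST i → push 3. Stack: [3]
LOAD_CONST → push 3. Stack: [3, 3]
COMPARE_OP bool(<) → 3 vs 3 = False. Stack: [False]
POP_JUMP_IF_FALSE → pop False; jump. Stack: []
LOAD_FAST k → push -235. Stack: [-235]
RETURN_VALUE → return -235.

-235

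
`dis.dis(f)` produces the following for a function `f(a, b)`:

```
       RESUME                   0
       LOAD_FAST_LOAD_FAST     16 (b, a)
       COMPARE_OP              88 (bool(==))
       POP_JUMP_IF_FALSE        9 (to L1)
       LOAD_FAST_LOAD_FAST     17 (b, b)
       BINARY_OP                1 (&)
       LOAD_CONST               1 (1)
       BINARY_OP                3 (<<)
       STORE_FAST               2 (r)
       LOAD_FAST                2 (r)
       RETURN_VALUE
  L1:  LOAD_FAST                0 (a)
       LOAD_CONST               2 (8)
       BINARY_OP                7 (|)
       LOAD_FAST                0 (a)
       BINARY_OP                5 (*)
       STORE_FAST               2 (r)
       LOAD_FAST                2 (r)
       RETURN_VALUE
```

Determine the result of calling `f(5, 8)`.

65

LOAD_FAST_LOAD_FAST b,a → push 8,5. Stack: [8, 5]
COMPARE_OP bool(==) → 8 vs 5 = False. Stack: [False]
POP_JUMP_IF_FALSE → pop False; jump. Stack: []
LOAD_FAST a → push 5. Stack: [5]
LOAD_CONST → push 8. Stack: [5, 8]
BINARY_OP | → 5 | 8 = 13. Stack: [13]
LOAD_FAST a → push 5. Stack: [13, 5]
BINARY_OP * → 13 * 5 = 65. Stack: [65]
STORE_FAST r → r=65. Stack: []
LOAD_FAST r → push 65. Stack: [65]
RETURN_VALUE → return 65.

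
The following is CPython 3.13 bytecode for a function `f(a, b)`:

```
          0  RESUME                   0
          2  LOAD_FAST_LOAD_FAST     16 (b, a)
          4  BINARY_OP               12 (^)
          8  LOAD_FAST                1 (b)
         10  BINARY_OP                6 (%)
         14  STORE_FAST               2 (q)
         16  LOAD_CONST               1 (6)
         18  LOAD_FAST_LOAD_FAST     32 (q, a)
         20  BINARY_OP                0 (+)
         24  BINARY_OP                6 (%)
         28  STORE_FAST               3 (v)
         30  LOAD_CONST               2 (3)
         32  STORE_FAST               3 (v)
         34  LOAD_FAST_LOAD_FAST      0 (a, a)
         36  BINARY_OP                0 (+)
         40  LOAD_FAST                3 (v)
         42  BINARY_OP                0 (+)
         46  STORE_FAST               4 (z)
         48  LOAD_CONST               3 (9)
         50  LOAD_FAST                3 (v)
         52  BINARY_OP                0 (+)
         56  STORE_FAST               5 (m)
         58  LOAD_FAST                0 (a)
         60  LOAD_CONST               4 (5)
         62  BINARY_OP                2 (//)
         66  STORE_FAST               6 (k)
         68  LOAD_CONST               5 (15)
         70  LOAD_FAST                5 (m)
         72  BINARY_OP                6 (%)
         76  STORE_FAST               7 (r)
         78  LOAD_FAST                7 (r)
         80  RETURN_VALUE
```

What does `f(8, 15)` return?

LOAD_FAST_LOAD_FAST b,a → push 15,8. Stack: [15, 8]
BINARY_OP ^ → 15 ^ 8 = 7. Stack: [7]
LOAD_FAST b → push 15. Stack: [7, 15]
BINARY_OP % → 7 % 15 = 7. Stack: [7]
STORE_FAST q → q=7. Stack: []
LOAD_CONST → push 6. Stack: [6]
LOAD_FAST_LOAD_FAST q,a → push 7,8. Stack: [6, 7, 8]
BINARY_OP + → 7 + 8 = 15. Stack: [6, 15]
BINARY_OP % → 6 % 15 = 6. Stack: [6]
STORE_FAST v → v=6. Stack: []
LOAD_CONST → push 3. Stack: [3]
STORE_FAST v → v=3. Stack: []
LOAD_FAST_LOAD_FAST a,a → push 8,8. Stack: [8, 8]
BINARY_OP + → 8 + 8 = 16. Stack: [16]
LOAD_FAST v → push 3. Stack: [16, 3]
BINARY_OP + → 16 + 3 = 19. Stack: [19]
STORE_FAST z → z=19. Stack: []
LOAD_CONST → push 9. Stack: [9]
LOAD_FAST v → push 3. Stack: [9, 3]
BINARY_OP + → 9 + 3 = 12. Stack: [12]
STORE_FAST m → m=12. Stack: []
LOAD_FAST a → push 8. Stack: [8]
LOAD_CONST → push 5. Stack: [8, 5]
BINARY_OP // → 8 // 5 = 1. Stack: [1]
STORE_FAST k → k=1. Stack: []
LOAD_CONST → push 15. Stack: [15]
LOAD_FAST m → push 12. Stack: [15, 12]
BINARY_OP % → 15 % 12 = 3. Stack: [3]
STORE_FAST r → r=3. Stack: []
LOAD_FAST r → push 3. Stack: [3]
RETURN_VALUE → return 3.

3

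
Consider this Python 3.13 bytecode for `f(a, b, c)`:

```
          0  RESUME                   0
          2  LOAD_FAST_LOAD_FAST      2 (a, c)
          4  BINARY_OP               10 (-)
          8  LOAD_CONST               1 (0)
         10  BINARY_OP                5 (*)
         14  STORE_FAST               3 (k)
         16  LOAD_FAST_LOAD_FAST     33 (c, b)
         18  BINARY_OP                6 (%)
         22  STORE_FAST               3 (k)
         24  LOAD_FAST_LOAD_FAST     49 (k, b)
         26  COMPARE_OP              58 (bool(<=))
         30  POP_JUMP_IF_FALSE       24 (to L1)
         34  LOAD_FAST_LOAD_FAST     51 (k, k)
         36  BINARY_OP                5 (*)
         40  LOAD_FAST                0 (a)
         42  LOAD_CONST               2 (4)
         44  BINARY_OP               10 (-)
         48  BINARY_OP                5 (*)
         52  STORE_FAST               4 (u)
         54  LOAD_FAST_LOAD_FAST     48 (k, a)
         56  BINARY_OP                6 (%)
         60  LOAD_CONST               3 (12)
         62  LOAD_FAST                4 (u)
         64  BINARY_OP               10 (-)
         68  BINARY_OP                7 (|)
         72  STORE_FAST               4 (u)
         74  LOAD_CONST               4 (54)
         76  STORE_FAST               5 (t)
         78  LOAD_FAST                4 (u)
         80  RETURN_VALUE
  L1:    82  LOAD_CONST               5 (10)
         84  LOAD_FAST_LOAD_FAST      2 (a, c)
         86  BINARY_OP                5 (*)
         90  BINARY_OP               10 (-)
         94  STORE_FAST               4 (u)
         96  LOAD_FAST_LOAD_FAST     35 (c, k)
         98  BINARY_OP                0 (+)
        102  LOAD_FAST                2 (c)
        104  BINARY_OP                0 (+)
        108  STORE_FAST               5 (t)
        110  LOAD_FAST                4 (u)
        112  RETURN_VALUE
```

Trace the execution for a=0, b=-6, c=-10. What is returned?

LOAD_FAST_LOAD_FAST a,c → push 0,-10. Stack: [0, -10]
BINARY_OP - → 0 - -10 = 10. Stack: [10]
LOAD_CONST → push 0. Stack: [10, 0]
BINARY_OP * → 10 * 0 = 0. Stack: [0]
STORE_FAST k → k=0. Stack: []
LOAD_FAST_LOAD_FAST c,b → push -10,-6. Stack: [-10, -6]
BINARY_OP % → -10 % -6 = -4. Stack: [-4]
STORE_FAST k → k=-4. Stack: []
LOAD_FAST_LOAD_FAST k,b → push -4,-6. Stack: [-4, -6]
COMPARE_OP bool(<=) → -4 vs -6 = False. Stack: [False]
POP_JUMP_IF_FALSE → pop False; jump. Stack: []
LOAD_CONST → push 10. Stack: [10]
LOAD_FAST_LOAD_FAST a,c → push 0,-10. Stack: [10, 0, -10]
BINARY_OP * → 0 * -10 = 0. Stack: [10, 0]
BINARY_OP - → 10 - 0 = 10. Stack: [10]
STORE_FAST u → u=10. Stack: []
LOAD_FAST_LOAD_FAST c,k → push -10,-4. Stack: [-10, -4]
BINARY_OP + → -10 + -4 = -14. Stack: [-14]
LOAD_FAST c → push -10. Stack: [-14, -10]
BINARY_OP + → -14 + -10 = -24. Stack: [-24]
STORE_FAST t → t=-24. Stack: []
LOAD_FAST u → push 10. Stack: [10]
RETURN_VALUE → return 10.

10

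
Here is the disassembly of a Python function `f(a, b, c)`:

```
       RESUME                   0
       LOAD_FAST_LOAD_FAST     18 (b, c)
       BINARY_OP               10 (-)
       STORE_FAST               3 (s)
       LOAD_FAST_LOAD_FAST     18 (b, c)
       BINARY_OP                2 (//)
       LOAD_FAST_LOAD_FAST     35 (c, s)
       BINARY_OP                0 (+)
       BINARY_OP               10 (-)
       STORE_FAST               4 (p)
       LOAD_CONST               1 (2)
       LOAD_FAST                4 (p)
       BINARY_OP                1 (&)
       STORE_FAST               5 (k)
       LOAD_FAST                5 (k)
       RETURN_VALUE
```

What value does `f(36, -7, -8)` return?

LOAD_FAST_LOAD_FAST b,c → push -7,-8. Stack: [-7, -8]
BINARY_OP - → -7 - -8 = 1. Stack: [1]
STORE_FAST s → s=1. Stack: []
LOAD_FAST_LOAD_FAST b,c → push -7,-8. Stack: [-7, -8]
BINARY_OP // → -7 // -8 = 0. Stack: [0]
LOAD_FAST_LOAD_FAST c,s → push -8,1. Stack: [0, -8, 1]
BINARY_OP + → -8 + 1 = -7. Stack: [0, -7]
BINARY_OP - → 0 - -7 = 7. Stack: [7]
STORE_FAST p → p=7. Stack: []
LOAD_CONST → push 2. Stack: [2]
LOAD_FAST p → push 7. Stack: [2, 7]
BINARY_OP & → 2 & 7 = 2. Stack: [2]
STORE_FAST k → k=2. Stack: []
LOAD_FAST k → push 2. Stack: [2]
RETURN_VALUE → return 2.

2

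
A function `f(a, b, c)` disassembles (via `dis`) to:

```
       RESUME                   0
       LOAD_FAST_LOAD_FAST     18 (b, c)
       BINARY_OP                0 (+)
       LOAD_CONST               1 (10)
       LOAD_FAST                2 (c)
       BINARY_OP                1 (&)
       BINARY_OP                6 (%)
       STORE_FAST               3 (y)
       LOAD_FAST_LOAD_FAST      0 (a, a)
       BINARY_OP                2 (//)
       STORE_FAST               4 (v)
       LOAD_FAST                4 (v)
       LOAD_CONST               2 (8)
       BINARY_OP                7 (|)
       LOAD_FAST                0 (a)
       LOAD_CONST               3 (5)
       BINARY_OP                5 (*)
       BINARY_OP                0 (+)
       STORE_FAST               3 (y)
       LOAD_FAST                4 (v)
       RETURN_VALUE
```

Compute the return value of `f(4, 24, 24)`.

1

LOAD_FAST_LOAD_FAST b,c → push 24,24. Stack: [24, 24]
BINARY_OP + → 24 + 24 = 48. Stack: [48]
LOAD_CONST → push 10. Stack: [48, 10]
LOAD_FAST c → push 24. Stack: [48, 10, 24]
BINARY_OP & → 10 & 24 = 8. Stack: [48, 8]
BINARY_OP % → 48 % 8 = 0. Stack: [0]
STORE_FAST y → y=0. Stack: []
LOAD_FAST_LOAD_FAST a,a → push 4,4. Stack: [4, 4]
BINARY_OP // → 4 // 4 = 1. Stack: [1]
STORE_FAST v → v=1. Stack: []
LOAD_FAST v → push 1. Stack: [1]
LOAD_CONST → push 8. Stack: [1, 8]
BINARY_OP | → 1 | 8 = 9. Stack: [9]
LOAD_FAST a → push 4. Stack: [9, 4]
LOAD_CONST → push 5. Stack: [9, 4, 5]
BINARY_OP * → 4 * 5 = 20. Stack: [9, 20]
BINARY_OP + → 9 + 20 = 29. Stack: [29]
STORE_FAST y → y=29. Stack: []
LOAD_FAST v → push 1. Stack: [1]
RETURN_VALUE → return 1.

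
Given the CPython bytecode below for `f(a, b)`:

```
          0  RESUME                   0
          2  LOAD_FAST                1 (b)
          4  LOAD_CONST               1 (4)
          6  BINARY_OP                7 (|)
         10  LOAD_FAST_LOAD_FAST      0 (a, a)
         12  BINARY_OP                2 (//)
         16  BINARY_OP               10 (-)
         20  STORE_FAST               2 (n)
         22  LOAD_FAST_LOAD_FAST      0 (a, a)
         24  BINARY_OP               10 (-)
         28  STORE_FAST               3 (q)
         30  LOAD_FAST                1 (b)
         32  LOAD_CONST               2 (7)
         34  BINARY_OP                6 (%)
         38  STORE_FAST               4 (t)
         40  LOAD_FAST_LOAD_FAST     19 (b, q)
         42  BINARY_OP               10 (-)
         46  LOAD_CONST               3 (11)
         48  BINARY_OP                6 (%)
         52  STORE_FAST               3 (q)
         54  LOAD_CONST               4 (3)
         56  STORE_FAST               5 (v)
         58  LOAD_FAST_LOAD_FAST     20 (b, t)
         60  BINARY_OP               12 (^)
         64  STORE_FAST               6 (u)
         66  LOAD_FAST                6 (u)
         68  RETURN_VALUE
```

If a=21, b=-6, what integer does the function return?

LOAD_FAST b → push -6. Stack: [-6]
LOAD_CONST → push 4. Stack: [-6, 4]
BINARY_OP | → -6 | 4 = -2. Stack: [-2]
LOAD_FAST_LOAD_FAST a,a → push 21,21. Stack: [-2, 21, 21]
BINARY_OP // → 21 // 21 = 1. Stack: [-2, 1]
BINARY_OP - → -2 - 1 = -3. Stack: [-3]
STORE_FAST n → n=-3. Stack: []
LOAD_FAST_LOAD_FAST a,a → push 21,21. Stack: [21, 21]
BINARY_OP - → 21 - 21 = 0. Stack: [0]
STORE_FAST q → q=0. Stack: []
LOAD_FAST b → push -6. Stack: [-6]
LOAD_CONST → push 7. Stack: [-6, 7]
BINARY_OP % → -6 % 7 = 1. Stack: [1]
STORE_FAST t → t=1. Stack: []
LOAD_FAST_LOAD_FAST b,q → push -6,0. Stack: [-6, 0]
BINARY_OP - → -6 - 0 = -6. Stack: [-6]
LOAD_CONST → push 11. Stack: [-6, 11]
BINARY_OP % → -6 % 11 = 5. Stack: [5]
STORE_FAST q → q=5. Stack: []
LOAD_CONST → push 3. Stack: [3]
STORE_FAST v → v=3. Stack: []
LOAD_FAST_LOAD_FAST b,t → push -6,1. Stack: [-6, 1]
BINARY_OP ^ → -6 ^ 1 = -5. Stack: [-5]
STORE_FAST u → u=-5. Stack: []
LOAD_FAST u → push -5. Stack: [-5]
RETURN_VALUE → return -5.

-5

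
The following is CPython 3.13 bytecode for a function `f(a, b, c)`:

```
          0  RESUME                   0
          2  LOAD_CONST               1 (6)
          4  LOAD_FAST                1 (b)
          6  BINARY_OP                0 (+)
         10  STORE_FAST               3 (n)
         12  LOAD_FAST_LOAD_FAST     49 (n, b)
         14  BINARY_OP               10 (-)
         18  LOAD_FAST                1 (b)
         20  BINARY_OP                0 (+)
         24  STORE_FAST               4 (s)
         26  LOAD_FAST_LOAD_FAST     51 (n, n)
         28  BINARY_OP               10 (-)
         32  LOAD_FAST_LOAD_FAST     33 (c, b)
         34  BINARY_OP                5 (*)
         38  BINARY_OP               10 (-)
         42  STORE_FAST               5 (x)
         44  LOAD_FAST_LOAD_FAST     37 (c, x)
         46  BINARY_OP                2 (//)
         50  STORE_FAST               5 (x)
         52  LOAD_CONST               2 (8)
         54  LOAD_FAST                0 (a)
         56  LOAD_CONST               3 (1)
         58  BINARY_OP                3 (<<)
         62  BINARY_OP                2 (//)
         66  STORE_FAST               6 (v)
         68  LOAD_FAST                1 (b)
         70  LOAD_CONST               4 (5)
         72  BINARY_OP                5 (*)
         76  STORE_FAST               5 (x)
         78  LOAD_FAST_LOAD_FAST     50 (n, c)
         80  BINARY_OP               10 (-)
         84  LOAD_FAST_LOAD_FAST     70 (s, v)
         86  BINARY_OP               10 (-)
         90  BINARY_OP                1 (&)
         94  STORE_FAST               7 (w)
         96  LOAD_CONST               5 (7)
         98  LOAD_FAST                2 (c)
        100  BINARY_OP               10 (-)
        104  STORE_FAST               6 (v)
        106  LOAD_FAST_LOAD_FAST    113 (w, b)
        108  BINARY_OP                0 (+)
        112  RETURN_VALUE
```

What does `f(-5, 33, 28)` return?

LOAD_CONST → push 6. Stack: [6]
LOAD_FAST b → push 33. Stack: [6, 33]
BINARY_OP + → 6 + 33 = 39. Stack: [39]
STORE_FAST n → n=39. Stack: []
LOAD_FAST_LOAD_FAST n,b → push 39,33. Stack: [39, 33]
BINARY_OP - → 39 - 33 = 6. Stack: [6]
LOAD_FAST b → push 33. Stack: [6, 33]
BINARY_OP + → 6 + 33 = 39. Stack: [39]
STORE_FAST s → s=39. Stack: []
LOAD_FAST_LOAD_FAST n,n → push 39,39. Stack: [39, 39]
BINARY_OP - → 39 - 39 = 0. Stack: [0]
LOAD_FAST_LOAD_FAST c,b → push 28,33. Stack: [0, 28, 33]
BINARY_OP * → 28 * 33 = 924. Stack: [0, 924]
BINARY_OP - → 0 - 924 = -924. Stack: [-924]
STORE_FAST x → x=-924. Stack: []
LOAD_FAST_LOAD_FAST c,x → push 28,-924. Stack: [28, -924]
BINARY_OP // → 28 // -924 = -1. Stack: [-1]
STORE_FAST x → x=-1. Stack: []
LOAD_CONST → push 8. Stack: [8]
LOAD_FAST a → push -5. Stack: [8, -5]
LOAD_CONST → push 1. Stack: [8, -5, 1]
BINARY_OP << → -5 << 1 = -10. Stack: [8, -10]
BINARY_OP // → 8 // -10 = -1. Stack: [-1]
STORE_FAST v → v=-1. Stack: []
LOAD_FAST b → push 33. Stack: [33]
LOAD_CONST → push 5. Stack: [33, 5]
BINARY_OP * → 33 * 5 = 165. Stack: [165]
STORE_FAST x → x=165. Stack: []
LOAD_FAST_LOAD_FAST n,c → push 39,28. Stack: [39, 28]
BINARY_OP - → 39 - 28 = 11. Stack: [11]
LOAD_FAST_LOAD_FAST s,v → push 39,-1. Stack: [11, 39, -1]
BINARY_OP - → 39 - -1 = 40. Stack: [11, 40]
BINARY_OP & → 11 & 40 = 8. Stack: [8]
STORE_FAST w → w=8. Stack: []
LOAD_CONST → push 7. Stack: [7]
LOAD_FAST c → push 28. Stack: [7, 28]
BINARY_OP - → 7 - 28 = -21. Stack: [-21]
STORE_FAST v → v=-21. Stack: []
LOAD_FAST_LOAD_FAST w,b → push 8,33. Stack: [8, 33]
BINARY_OP + → 8 + 33 = 41. Stack: [41]
RETURN_VALUE → return 41.

41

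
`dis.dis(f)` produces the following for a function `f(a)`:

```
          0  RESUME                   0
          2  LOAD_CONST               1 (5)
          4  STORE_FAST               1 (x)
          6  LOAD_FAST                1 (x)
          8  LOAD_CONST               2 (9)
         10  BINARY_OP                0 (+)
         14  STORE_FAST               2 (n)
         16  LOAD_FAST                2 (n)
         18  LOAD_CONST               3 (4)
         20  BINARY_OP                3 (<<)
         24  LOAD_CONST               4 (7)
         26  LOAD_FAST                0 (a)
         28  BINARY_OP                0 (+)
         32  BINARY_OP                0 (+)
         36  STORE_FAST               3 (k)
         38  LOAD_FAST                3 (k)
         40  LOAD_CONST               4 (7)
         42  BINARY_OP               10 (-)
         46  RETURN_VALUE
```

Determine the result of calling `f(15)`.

239

LOAD_CONST → push 5. Stack: [5]
STORE_FAST x → x=5. Stack: []
LOAD_FAST x → push 5. Stack: [5]
LOAD_CONST → push 9. Stack: [5, 9]
BINARY_OP + → 5 + 9 = 14. Stack: [14]
STORE_FAST n → n=14. Stack: []
LOAD_FAST n → push 14. Stack: [14]
LOAD_CONST → push 4. Stack: [14, 4]
BINARY_OP << → 14 << 4 = 224. Stack: [224]
LOAD_CONST → push 7. Stack: [224, 7]
LOAD_FAST a → push 15. Stack: [224, 7, 15]
BINARY_OP + → 7 + 15 = 22. Stack: [224, 22]
BINARY_OP + → 224 + 22 = 246. Stack: [246]
STORE_FAST k → k=246. Stack: []
LOAD_FAST k → push 246. Stack: [246]
LOAD_CONST → push 7. Stack: [246, 7]
BINARY_OP - → 246 - 7 = 239. Stack: [239]
RETURN_VALUE → return 239.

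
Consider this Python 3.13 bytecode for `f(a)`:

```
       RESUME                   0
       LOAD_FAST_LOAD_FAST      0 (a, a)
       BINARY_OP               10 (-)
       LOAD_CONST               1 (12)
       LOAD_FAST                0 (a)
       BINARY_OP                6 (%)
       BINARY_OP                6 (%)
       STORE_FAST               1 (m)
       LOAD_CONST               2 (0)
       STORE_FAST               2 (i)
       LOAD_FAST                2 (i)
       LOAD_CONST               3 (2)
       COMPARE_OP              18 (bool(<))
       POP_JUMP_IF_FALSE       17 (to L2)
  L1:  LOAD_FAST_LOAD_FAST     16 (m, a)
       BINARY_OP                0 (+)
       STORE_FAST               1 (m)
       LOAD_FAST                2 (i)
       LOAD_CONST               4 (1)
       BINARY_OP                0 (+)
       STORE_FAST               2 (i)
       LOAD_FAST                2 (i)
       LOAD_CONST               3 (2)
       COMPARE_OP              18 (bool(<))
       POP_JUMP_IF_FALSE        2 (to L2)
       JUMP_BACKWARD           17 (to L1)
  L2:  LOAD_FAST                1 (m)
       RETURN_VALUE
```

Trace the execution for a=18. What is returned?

36

LOAD_FAST_LOAD_FAST a,a → push 18,18. Stack: [18, 18]
BINARY_OP - → 18 - 18 = 0. Stack: [0]
LOAD_CONST → push 12. Stack: [0, 12]
LOAD_FAST a → push 18. Stack: [0, 12, 18]
BINARY_OP % → 12 % 18 = 12. Stack: [0, 12]
BINARY_OP % → 0 % 12 = 0. Stack: [0]
STORE_FAST m → m=0. Stack: []
LOAD_CONST → push 0. Stack: [0]
STORE_FAST i → i=0. Stack: []
LOAD_FAST i → push 0. Stack: [0]
LOAD_CONST → push 2. Stack: [0, 2]
COMPARE_OP bool(<) → 0 vs 2 = True. Stack: [True]
POP_JUMP_IF_FALSE → pop True; no jump. Stack: []
LOAD_FAST_LOAD_FAST m,a → push 0,18. Stack: [0, 18]
BINARY_OP + → 0 + 18 = 18. Stack: [18]
STORE_FAST m → m=18. Stack: []
LOAD_FAST i → push 0. Stack: [0]
LOAD_CONST → push 1. Stack: [0, 1]
BINARY_OP + → 0 + 1 = 1. Stack: [1]
STORE_FAST i → i=1. Stack: []
LOAD_FAST i → push 1. Stack: [1]
LOAD_CONST → push 2. Stack: [1, 2]
COMPARE_OP bool(<) → 1 vs 2 = True. Stack: [True]
POP_JUMP_IF_FALSE → pop True; no jump. Stack: []
LOAD_FAST_LOAD_FAST m,a → push 18,18. Stack: [18, 18]
BINARY_OP + → 18 + 18 = 36. Stack: [36]
STORE_FAST m → m=36. Stack: []
LOAD_FAST i → push 1. Stack: [1]
LOAD_CONST → push 1. Stack: [1, 1]
BINARY_OP + → 1 + 1 = 2. Stack: [2]
STORE_FAST i → i=2. Stack: []
LOAD_FAST i → push 2. Stack: [2]
LOAD_CONST → push 2. Stack: [2, 2]
COMPARE_OP bool(<) → 2 vs 2 = False. Stack: [False]
POP_JUMP_IF_FALSE → pop False; jump. Stack: []
LOAD_FAST m → push 36. Stack: [36]
RETURN_VALUE → return 36.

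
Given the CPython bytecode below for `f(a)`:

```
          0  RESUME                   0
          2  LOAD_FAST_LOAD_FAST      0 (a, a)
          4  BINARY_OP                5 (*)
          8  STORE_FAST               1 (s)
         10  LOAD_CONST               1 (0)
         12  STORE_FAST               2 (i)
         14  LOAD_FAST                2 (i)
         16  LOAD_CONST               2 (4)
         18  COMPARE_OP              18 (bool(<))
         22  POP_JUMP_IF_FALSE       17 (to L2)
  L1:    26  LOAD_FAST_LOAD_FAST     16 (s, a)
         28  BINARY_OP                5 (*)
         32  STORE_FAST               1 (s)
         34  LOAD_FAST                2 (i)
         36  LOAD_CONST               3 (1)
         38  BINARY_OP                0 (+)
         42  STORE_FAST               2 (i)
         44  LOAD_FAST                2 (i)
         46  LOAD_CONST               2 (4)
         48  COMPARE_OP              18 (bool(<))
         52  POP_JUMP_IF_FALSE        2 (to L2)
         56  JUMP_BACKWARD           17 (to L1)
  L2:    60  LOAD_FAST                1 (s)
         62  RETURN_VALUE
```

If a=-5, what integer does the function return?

15625

LOAD_FAST_LOAD_FAST a,a → push -5,-5. Stack: [-5, -5]
BINARY_OP * → -5 * -5 = 25. Stack: [25]
STORE_FAST s → s=25. Stack: []
LOAD_CONST → push 0. Stack: [0]
STORE_FAST i → i=0. Stack: []
LOAD_FAST i → push 0. Stack: [0]
LOAD_CONST → push 4. Stack: [0, 4]
COMPARE_OP bool(<) → 0 vs 4 = True. Stack: [True]
POP_JUMP_IF_FALSE → pop True; no jump. Stack: []
LOAD_FAST_LOAD_FAST s,a → push 25,-5. Stack: [25, -5]
BINARY_OP * → 25 * -5 = -125. Stack: [-125]
STORE_FAST s → s=-125. Stack: []
LOAD_FAST i → push 0. Stack: [0]
LOAD_CONST → push 1. Stack: [0, 1]
BINARY_OP + → 0 + 1 = 1. Stack: [1]
STORE_FAST i → i=1. Stack: []
LOAD_FAST i → push 1. Stack: [1]
LOAD_CONST → push 4. Stack: [1, 4]
COMPARE_OP bool(<) → 1 vs 4 = True. Stack: [True]
POP_JUMP_IF_FALSE → pop True; no jump. Stack: []
LOAD_FAST_LOAD_FAST s,a → push -125,-5. Stack: [-125, -5]
BINARY_OP * → -125 * -5 = 625. Stack: [625]
STORE_FAST s → s=625. Stack: []
LOAD_FAST i → push 1. Stack: [1]
LOAD_CONST → push 1. Stack: [1, 1]
BINARY_OP + → 1 + 1 = 2. Stack: [2]
STORE_FAST i → i=2. Stack: []
LOAD_FAST i → push 2. Stack: [2]
LOAD_CONST → push 4. Stack: [2, 4]
COMPARE_OP bool(<) → 2 vs 4 = True. Stack: [True]
POP_JUMP_IF_FALSE → pop True; no jump. Stack: []
LOAD_FAST_LOAD_FAST s,a → push 625,-5. Stack: [625, -5]
BINARY_OP * → 625 * -5 = -3125. Stack: [-3125]
STORE_FAST s → s=-3125. Stack: []
LOAD_FAST i → push 2. Stack: [2]
LOAD_CONST → push 1. Stack: [2, 1]
BINARY_OP + → 2 + 1 = 3. Stack: [3]
STORE_FAST i → i=3. Stack: []
LOAD_FAST i → push 3. Stack: [3]
LOAD_CONST → push 4. Stack: [3, 4]
COMPARE_OP bool(<) → 3 vs 4 = True. Stack: [True]
POP_JUMP_IF_FALSE → pop True; no jump. Stack: []
LOAD_FAST_LOAD_FAST s,a → push -3125,-5. Stack: [-3125, -5]
BINARY_OP * → -3125 * -5 = 15625. Stack: [15625]
STORE_FAST s → s=15625. Stack: []
LOAD_FAST i → push 3. Stack: [3]
LOAD_CONST → push 1. Stack: [3, 1]
BINARY_OP + → 3 + 1 = 4. Stack: [4]
STORE_FAST i → i=4. Stack: []
LOAD_FAST i → push 4. Stack: [4]
LOAD_CONST → push 4. Stack: [4, 4]
COMPARE_OP bool(<) → 4 vs 4 = False. Stack: [False]
POP_JUMP_IF_FALSE → pop False; jump. Stack: []
LOAD_FAST s → push 15625. Stack: [15625]
RETURN_VALUE → return 15625.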